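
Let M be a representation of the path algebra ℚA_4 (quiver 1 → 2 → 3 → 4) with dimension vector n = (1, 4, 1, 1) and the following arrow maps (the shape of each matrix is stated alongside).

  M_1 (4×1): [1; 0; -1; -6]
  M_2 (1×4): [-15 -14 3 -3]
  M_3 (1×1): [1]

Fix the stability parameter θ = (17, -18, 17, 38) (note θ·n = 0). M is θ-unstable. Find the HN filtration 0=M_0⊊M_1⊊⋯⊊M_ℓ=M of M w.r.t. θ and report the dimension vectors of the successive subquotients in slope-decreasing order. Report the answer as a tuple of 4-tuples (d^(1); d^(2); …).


Via rank(M_{q-1}∘⋯∘M_p): M ≅ I[1,2], I[2,2]^2, I[2,4].
μ_θ-semistable layers: μ^(1)=38; μ^(2)=17; μ^(3)=-1/2; μ^(4)=-18

((0, 0, 0, 1); (0, 0, 1, 0); (1, 1, 0, 0); (0, 3, 0, 0))


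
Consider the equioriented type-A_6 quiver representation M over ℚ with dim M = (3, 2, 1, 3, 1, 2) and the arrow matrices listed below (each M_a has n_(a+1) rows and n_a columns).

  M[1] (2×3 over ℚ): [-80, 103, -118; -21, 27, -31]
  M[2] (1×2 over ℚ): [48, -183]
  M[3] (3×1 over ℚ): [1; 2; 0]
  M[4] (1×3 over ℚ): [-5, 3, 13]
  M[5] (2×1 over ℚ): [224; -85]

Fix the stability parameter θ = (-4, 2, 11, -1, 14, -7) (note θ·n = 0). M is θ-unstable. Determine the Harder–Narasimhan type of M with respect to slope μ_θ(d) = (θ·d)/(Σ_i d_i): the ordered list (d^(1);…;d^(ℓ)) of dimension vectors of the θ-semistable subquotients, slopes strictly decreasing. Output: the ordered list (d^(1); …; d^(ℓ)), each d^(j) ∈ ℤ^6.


Via rank(M_{q-1}∘⋯∘M_p): M ≅ I[1,1], I[1,2], I[1,6], I[4,4]^2, I[6,6].
μ_θ-semistable layers: μ^(1)=17/4; μ^(2)=2; μ^(3)=-1; μ^(4)=-4; μ^(5)=-7

((0, 0, 1, 1, 1, 1); (0, 2, 0, 0, 0, 0); (0, 0, 0, 2, 0, 0); (3, 0, 0, 0, 0, 0); (0, 0, 0, 0, 0, 1))


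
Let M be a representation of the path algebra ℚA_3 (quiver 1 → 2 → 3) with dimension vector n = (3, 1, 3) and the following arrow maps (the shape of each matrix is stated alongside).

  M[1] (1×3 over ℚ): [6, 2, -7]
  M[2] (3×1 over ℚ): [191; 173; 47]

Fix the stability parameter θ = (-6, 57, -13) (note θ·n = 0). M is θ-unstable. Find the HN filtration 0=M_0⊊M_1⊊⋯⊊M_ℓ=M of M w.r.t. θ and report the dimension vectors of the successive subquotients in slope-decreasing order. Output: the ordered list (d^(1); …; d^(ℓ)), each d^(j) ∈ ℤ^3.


Interval decomposition of M: I[1,1]^2, I[1,3], I[3,3]^2.
HN type (ℓ=3): μ^(1)=22; μ^(2)=-6; μ^(3)=-13

((0, 1, 1); (3, 0, 0); (0, 0, 2))


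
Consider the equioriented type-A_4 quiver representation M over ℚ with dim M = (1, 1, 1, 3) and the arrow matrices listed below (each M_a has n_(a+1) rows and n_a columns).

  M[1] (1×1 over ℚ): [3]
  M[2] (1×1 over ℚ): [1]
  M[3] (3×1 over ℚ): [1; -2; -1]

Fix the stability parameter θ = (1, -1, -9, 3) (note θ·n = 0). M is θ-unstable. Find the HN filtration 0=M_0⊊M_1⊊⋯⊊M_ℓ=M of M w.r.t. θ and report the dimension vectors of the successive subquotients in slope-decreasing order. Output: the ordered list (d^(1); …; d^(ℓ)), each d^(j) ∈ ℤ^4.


Interval decomposition of M: I[1,4], I[4,4]^2.
HN type (ℓ=2): μ^(1)=3; μ^(2)=-3

((0, 0, 0, 3); (1, 1, 1, 0))


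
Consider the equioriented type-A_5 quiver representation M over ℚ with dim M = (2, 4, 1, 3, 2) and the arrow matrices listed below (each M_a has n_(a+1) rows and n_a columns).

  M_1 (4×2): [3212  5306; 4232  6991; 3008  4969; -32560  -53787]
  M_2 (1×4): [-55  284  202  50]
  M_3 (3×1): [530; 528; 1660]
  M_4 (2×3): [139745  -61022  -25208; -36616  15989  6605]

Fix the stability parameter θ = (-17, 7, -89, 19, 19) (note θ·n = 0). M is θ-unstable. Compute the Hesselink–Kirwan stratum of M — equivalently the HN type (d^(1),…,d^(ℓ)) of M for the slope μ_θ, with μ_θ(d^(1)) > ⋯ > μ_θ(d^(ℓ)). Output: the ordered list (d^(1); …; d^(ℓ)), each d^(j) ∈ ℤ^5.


Interval decomposition of M: I[1,2], I[1,5], I[2,2]^2, I[4,4], I[4,5].
HN type (ℓ=4): μ^(1)=19; μ^(2)=7; μ^(3)=-17; μ^(4)=-33

((0, 0, 0, 3, 2); (0, 3, 0, 0, 0); (1, 0, 0, 0, 0); (1, 1, 1, 0, 0))


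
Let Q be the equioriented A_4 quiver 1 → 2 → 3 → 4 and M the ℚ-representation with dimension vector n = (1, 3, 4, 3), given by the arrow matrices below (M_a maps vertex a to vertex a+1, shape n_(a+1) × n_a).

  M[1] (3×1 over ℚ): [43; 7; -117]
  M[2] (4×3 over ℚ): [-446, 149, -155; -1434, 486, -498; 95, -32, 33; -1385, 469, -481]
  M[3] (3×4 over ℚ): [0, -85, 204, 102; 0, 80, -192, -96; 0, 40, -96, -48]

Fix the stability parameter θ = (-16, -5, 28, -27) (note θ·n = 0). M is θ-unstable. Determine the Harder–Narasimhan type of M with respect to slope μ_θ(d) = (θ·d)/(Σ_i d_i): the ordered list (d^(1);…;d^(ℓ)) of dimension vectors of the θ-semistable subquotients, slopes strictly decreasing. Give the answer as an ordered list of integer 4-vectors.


Via rank(M_{q-1}∘⋯∘M_p): M ≅ I[1,3], I[2,3]^2, I[3,4], I[4,4]^2.
μ_θ-semistable layers: μ^(1)=28; μ^(2)=1/2; μ^(3)=-5; μ^(4)=-16; μ^(5)=-27

((0, 0, 3, 0); (0, 0, 1, 1); (0, 3, 0, 0); (1, 0, 0, 0); (0, 0, 0, 2))


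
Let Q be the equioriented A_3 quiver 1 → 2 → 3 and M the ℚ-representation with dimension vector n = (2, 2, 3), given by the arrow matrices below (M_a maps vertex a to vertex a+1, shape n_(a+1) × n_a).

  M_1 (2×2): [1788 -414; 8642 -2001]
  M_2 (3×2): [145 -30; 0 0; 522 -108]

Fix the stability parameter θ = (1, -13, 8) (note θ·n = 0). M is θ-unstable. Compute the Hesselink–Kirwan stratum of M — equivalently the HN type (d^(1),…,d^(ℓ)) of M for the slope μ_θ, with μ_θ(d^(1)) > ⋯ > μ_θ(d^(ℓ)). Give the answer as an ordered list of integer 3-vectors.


Barcode: M ≅ I[1,1], I[1,2], I[2,3], I[3,3]^2. HN layers by μ_θ (4 steps, strictly decreasing):
  μ^(1)=8; μ^(2)=1; μ^(3)=-6; μ^(4)=-13

((0, 0, 3); (1, 0, 0); (1, 1, 0); (0, 1, 0))


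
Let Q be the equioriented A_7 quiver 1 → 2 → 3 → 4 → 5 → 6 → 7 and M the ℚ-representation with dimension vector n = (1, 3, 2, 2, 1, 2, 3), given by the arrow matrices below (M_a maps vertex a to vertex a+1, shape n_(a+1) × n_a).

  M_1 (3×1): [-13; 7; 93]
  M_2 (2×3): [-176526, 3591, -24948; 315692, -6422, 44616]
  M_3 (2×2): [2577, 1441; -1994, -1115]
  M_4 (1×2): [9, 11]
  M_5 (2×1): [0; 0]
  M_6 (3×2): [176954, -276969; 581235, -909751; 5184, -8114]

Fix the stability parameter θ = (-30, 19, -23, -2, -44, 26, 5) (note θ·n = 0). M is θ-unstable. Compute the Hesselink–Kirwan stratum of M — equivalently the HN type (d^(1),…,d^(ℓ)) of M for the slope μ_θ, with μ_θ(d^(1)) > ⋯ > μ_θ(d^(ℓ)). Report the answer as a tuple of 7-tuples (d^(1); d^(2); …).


Interval decomposition of M: I[1,5], I[2,2]^2, I[3,4], I[6,7]^2, I[7,7].
HN type (ℓ=7): μ^(1)=19; μ^(2)=31/2; μ^(3)=5; μ^(4)=-2; μ^(5)=-25/2; μ^(6)=-23; μ^(7)=-30

((0, 2, 0, 0, 0, 0, 0); (0, 0, 0, 0, 0, 2, 2); (0, 0, 0, 0, 0, 0, 1); (0, 0, 0, 1, 0, 0, 0); (0, 1, 1, 1, 1, 0, 0); (0, 0, 1, 0, 0, 0, 0); (1, 0, 0, 0, 0, 0, 0))


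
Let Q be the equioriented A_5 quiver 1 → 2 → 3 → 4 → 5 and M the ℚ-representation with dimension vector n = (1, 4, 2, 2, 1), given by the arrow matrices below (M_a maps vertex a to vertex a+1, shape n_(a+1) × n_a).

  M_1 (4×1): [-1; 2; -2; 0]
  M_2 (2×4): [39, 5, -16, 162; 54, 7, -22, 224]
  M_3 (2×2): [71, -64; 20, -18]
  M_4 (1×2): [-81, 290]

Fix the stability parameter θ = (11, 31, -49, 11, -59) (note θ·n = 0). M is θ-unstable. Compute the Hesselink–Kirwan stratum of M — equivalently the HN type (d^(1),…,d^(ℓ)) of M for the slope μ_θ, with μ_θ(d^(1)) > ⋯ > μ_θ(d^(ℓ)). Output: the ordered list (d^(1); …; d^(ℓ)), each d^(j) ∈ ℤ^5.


Via rank(M_{q-1}∘⋯∘M_p): M ≅ I[1,5], I[2,2]^2, I[2,4].
μ_θ-semistable layers: μ^(1)=31; μ^(2)=11; μ^(3)=-9; μ^(4)=-11

((0, 2, 0, 0, 0); (0, 0, 0, 1, 0); (0, 1, 1, 0, 0); (1, 1, 1, 1, 1))


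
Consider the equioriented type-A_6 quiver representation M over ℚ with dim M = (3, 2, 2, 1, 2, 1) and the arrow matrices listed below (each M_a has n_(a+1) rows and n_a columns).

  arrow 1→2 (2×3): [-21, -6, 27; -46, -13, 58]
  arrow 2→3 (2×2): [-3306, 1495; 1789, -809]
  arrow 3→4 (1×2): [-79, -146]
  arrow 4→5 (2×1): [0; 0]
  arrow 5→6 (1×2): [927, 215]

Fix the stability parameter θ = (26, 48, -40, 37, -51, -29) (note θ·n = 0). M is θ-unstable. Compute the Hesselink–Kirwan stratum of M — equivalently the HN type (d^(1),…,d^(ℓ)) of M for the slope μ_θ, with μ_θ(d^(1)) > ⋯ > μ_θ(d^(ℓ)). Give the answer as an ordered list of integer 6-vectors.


Barcode: M ≅ I[1,1], I[1,3], I[1,4], I[5,5], I[5,6]. HN layers by μ_θ (5 steps, strictly decreasing):
  μ^(1)=37; μ^(2)=26; μ^(3)=34/3; μ^(4)=-29; μ^(5)=-51

((0, 0, 0, 1, 0, 0); (1, 0, 0, 0, 0, 0); (2, 2, 2, 0, 0, 0); (0, 0, 0, 0, 0, 1); (0, 0, 0, 0, 2, 0))


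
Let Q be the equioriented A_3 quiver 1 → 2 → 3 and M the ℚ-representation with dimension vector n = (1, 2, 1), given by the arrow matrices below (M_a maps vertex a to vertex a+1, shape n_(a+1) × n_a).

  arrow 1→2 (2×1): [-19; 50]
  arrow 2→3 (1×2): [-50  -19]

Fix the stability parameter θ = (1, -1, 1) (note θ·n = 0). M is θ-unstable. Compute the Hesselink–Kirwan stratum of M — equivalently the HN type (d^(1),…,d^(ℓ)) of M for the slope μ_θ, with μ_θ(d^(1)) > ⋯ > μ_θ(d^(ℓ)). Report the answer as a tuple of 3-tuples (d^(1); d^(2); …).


Via rank(M_{q-1}∘⋯∘M_p): M ≅ I[1,2], I[2,3].
μ_θ-semistable layers: μ^(1)=1; μ^(2)=0; μ^(3)=-1

((0, 0, 1); (1, 1, 0); (0, 1, 0))


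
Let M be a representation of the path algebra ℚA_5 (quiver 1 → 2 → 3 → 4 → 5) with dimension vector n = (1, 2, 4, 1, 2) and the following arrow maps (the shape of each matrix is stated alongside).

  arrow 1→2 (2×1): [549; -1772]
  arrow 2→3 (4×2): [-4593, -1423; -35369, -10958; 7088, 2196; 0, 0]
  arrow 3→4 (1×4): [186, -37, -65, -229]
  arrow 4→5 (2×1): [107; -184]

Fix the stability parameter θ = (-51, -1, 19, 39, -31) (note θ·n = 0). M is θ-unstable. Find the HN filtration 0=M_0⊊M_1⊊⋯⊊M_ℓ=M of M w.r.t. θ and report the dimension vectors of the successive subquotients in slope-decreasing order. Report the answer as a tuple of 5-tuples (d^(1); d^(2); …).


Interval decomposition of M: I[1,5], I[2,3], I[3,3]^2, I[5,5].
HN type (ℓ=5): μ^(1)=19; μ^(2)=9; μ^(3)=-1; μ^(4)=-31; μ^(5)=-51

((0, 0, 3, 0, 0); (0, 0, 1, 1, 1); (0, 2, 0, 0, 0); (0, 0, 0, 0, 1); (1, 0, 0, 0, 0))


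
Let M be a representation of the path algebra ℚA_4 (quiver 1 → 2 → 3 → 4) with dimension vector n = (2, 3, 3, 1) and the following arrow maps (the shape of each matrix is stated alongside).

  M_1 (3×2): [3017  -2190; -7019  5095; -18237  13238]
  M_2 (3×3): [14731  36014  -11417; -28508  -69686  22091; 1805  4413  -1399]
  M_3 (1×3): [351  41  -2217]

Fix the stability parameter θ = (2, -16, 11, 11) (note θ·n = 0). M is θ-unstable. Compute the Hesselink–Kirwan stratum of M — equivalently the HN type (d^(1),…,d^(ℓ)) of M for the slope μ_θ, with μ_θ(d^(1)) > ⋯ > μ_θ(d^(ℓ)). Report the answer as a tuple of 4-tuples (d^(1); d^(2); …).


Via rank(M_{q-1}∘⋯∘M_p): M ≅ I[1,3], I[1,4], I[2,3].
μ_θ-semistable layers: μ^(1)=11; μ^(2)=-7; μ^(3)=-16

((0, 0, 3, 1); (2, 2, 0, 0); (0, 1, 0, 0))


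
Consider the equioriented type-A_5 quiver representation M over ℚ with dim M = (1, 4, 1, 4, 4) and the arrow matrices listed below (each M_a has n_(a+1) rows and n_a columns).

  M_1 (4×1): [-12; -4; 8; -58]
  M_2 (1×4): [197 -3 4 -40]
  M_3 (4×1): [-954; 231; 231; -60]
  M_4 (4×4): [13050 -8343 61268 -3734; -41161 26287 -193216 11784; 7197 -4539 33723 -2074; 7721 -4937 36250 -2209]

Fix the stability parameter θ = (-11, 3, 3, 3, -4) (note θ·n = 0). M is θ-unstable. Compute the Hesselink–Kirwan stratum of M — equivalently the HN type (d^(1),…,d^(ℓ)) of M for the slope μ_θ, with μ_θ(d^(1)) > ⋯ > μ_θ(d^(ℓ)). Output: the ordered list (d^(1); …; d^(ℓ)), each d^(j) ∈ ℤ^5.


Barcode: M ≅ I[1,2], I[2,2]^2, I[2,5], I[4,5]^3. HN layers by μ_θ (4 steps, strictly decreasing):
  μ^(1)=3; μ^(2)=5/4; μ^(3)=-1/2; μ^(4)=-11

((0, 3, 0, 0, 0); (0, 1, 1, 1, 1); (0, 0, 0, 3, 3); (1, 0, 0, 0, 0))


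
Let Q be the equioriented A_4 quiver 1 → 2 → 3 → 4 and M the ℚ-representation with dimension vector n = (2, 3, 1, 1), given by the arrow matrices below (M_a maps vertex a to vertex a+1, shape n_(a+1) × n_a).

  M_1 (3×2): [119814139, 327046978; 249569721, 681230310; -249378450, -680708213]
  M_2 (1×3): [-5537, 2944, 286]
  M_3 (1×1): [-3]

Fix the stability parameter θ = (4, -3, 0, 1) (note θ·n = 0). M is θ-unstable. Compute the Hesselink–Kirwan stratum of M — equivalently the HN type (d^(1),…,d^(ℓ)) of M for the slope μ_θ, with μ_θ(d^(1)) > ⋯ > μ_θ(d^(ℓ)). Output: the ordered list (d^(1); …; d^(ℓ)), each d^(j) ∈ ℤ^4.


Interval decomposition of M: I[1,2], I[1,4], I[2,2].
HN type (ℓ=4): μ^(1)=1; μ^(2)=1/2; μ^(3)=1/3; μ^(4)=-3

((0, 0, 0, 1); (1, 1, 0, 0); (1, 1, 1, 0); (0, 1, 0, 0))


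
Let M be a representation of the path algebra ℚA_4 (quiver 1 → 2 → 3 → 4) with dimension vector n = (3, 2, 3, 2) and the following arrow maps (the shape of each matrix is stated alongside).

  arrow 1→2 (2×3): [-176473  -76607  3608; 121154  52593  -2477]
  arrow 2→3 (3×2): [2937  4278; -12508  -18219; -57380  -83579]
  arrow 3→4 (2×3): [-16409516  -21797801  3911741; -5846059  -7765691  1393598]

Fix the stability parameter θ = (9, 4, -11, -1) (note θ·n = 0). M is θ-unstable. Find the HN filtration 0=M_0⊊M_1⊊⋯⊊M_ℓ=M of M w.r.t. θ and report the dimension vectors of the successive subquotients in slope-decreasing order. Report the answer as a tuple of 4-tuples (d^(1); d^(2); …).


Interval decomposition of M: I[1,1], I[1,3], I[1,4], I[3,4].
HN type (ℓ=5): μ^(1)=9; μ^(2)=2/3; μ^(3)=1/4; μ^(4)=-1; μ^(5)=-11

((1, 0, 0, 0); (1, 1, 1, 0); (1, 1, 1, 1); (0, 0, 0, 1); (0, 0, 1, 0))


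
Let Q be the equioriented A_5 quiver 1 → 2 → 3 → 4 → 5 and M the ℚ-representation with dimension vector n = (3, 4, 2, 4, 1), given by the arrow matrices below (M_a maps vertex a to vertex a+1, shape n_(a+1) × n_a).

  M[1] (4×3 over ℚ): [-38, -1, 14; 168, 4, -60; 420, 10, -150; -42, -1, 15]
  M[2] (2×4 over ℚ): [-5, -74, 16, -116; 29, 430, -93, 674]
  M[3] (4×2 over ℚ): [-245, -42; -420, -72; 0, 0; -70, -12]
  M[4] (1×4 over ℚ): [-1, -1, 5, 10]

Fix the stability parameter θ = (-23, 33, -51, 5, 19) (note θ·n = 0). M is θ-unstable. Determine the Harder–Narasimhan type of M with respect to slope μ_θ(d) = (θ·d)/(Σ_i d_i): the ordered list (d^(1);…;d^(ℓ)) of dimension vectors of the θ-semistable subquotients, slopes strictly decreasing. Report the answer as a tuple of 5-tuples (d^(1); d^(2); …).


Interval decomposition of M: I[1,1], I[1,2], I[1,5], I[2,2], I[2,3], I[4,4]^3.
HN type (ℓ=5): μ^(1)=33; μ^(2)=19; μ^(3)=5; μ^(4)=-9; μ^(5)=-23

((0, 2, 0, 0, 0); (0, 0, 0, 0, 1); (0, 0, 0, 4, 0); (0, 2, 2, 0, 0); (3, 0, 0, 0, 0))


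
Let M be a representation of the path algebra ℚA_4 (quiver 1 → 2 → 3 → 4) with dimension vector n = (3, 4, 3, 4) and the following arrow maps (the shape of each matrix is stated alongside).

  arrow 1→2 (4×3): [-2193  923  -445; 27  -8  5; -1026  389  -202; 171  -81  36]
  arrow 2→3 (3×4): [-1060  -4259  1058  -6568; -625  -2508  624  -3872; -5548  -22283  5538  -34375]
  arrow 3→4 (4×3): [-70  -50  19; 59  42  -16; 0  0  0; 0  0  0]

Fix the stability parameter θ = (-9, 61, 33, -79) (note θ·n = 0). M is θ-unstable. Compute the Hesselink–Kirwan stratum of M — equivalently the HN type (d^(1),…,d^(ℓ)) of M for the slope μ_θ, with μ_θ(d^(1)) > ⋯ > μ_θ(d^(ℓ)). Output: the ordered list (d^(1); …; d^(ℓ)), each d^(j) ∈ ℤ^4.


Interval decomposition of M: I[1,3], I[1,4]^2, I[2,2], I[4,4]^2.
HN type (ℓ=5): μ^(1)=61; μ^(2)=47; μ^(3)=5; μ^(4)=-9; μ^(5)=-79

((0, 1, 0, 0); (0, 1, 1, 0); (0, 2, 2, 2); (3, 0, 0, 0); (0, 0, 0, 2))


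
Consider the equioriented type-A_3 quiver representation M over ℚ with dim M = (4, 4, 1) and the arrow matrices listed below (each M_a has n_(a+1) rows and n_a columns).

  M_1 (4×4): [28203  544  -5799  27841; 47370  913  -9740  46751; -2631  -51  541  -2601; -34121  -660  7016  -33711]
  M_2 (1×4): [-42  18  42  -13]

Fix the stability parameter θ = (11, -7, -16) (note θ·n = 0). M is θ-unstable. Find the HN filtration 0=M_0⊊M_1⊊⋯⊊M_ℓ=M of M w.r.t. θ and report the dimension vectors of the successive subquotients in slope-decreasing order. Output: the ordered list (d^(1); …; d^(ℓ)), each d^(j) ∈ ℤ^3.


Via rank(M_{q-1}∘⋯∘M_p): M ≅ I[1,2]^3, I[1,3].
μ_θ-semistable layers: μ^(1)=2; μ^(2)=-4

((3, 3, 0); (1, 1, 1))


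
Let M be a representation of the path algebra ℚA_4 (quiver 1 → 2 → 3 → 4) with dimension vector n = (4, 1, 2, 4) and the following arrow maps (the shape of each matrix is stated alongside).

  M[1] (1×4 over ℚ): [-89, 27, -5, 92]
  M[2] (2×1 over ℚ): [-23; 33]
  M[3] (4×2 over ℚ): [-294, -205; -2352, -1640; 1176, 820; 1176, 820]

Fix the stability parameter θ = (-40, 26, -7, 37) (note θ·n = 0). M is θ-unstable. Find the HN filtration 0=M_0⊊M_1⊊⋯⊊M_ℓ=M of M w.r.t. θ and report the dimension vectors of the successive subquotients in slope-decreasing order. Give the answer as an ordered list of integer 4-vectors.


Barcode: M ≅ I[1,1]^3, I[1,4], I[3,3], I[4,4]^3. HN layers by μ_θ (4 steps, strictly decreasing):
  μ^(1)=37; μ^(2)=19/2; μ^(3)=-7; μ^(4)=-40

((0, 0, 0, 4); (0, 1, 1, 0); (0, 0, 1, 0); (4, 0, 0, 0))


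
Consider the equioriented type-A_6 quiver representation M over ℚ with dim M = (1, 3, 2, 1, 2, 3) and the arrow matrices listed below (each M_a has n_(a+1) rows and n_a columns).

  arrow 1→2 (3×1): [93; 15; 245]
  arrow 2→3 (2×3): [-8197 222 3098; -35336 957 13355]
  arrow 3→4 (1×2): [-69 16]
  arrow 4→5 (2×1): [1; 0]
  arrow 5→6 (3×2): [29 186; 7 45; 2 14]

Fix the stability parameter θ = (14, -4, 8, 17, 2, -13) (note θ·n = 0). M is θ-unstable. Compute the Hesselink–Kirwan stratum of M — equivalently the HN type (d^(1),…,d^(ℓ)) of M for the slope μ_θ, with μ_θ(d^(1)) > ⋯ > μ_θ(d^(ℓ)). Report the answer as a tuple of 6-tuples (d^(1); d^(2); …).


Interval decomposition of M: I[1,6], I[2,2], I[2,3], I[5,6], I[6,6].
HN type (ℓ=5): μ^(1)=8; μ^(2)=4; μ^(3)=-4; μ^(4)=-11/2; μ^(5)=-13

((0, 0, 1, 0, 0, 0); (1, 1, 1, 1, 1, 1); (0, 2, 0, 0, 0, 0); (0, 0, 0, 0, 1, 1); (0, 0, 0, 0, 0, 1))


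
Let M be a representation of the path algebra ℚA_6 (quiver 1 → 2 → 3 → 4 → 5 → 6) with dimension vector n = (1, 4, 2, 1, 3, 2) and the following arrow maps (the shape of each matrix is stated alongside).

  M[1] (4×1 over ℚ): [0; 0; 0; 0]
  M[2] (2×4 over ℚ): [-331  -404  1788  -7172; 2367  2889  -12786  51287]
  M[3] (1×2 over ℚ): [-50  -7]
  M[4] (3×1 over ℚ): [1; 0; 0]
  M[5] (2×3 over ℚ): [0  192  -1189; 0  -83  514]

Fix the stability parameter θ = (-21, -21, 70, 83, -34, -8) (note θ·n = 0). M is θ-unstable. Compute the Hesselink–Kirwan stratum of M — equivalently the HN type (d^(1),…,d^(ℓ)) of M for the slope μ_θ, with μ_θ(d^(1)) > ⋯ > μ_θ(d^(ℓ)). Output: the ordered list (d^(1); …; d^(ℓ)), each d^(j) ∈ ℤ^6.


Interval decomposition of M: I[1,1], I[2,2]^2, I[2,3], I[2,5], I[5,6]^2.
HN type (ℓ=5): μ^(1)=70; μ^(2)=119/3; μ^(3)=-8; μ^(4)=-21; μ^(5)=-34

((0, 0, 1, 0, 0, 0); (0, 0, 1, 1, 1, 0); (0, 0, 0, 0, 0, 2); (1, 4, 0, 0, 0, 0); (0, 0, 0, 0, 2, 0))


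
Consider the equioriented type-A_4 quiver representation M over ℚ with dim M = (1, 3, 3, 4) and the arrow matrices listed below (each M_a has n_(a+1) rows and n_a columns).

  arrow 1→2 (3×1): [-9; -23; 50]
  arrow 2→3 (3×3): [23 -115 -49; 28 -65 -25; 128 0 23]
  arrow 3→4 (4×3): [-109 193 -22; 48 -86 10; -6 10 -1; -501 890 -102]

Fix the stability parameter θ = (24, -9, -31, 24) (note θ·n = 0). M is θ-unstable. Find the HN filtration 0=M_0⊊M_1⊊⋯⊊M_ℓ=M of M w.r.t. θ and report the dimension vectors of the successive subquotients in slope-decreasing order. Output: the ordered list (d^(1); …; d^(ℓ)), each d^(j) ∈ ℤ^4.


Via rank(M_{q-1}∘⋯∘M_p): M ≅ I[1,4], I[2,4]^2, I[4,4].
μ_θ-semistable layers: μ^(1)=24; μ^(2)=-16/3; μ^(3)=-20

((0, 0, 0, 4); (1, 1, 1, 0); (0, 2, 2, 0))


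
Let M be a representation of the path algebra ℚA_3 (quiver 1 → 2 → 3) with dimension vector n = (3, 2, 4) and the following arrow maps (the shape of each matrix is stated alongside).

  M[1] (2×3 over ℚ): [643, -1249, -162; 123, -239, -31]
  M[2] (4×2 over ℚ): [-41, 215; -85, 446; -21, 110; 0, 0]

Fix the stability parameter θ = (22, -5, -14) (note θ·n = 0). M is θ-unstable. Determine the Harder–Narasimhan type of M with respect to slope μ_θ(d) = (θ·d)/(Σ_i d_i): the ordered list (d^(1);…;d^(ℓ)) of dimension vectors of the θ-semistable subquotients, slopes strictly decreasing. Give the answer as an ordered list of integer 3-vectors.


Barcode: M ≅ I[1,1], I[1,3]^2, I[3,3]^2. HN layers by μ_θ (3 steps, strictly decreasing):
  μ^(1)=22; μ^(2)=1; μ^(3)=-14

((1, 0, 0); (2, 2, 2); (0, 0, 2))


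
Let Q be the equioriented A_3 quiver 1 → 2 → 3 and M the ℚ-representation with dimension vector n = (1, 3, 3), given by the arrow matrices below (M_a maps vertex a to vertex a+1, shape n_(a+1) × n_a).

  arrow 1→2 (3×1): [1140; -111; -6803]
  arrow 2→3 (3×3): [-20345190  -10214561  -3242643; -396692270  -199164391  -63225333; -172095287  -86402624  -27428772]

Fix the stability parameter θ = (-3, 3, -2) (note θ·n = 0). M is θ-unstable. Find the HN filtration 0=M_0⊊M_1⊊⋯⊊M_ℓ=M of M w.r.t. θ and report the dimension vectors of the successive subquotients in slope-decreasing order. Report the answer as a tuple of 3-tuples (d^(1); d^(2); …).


Interval decomposition of M: I[1,2], I[2,3]^2, I[3,3].
HN type (ℓ=4): μ^(1)=3; μ^(2)=1/2; μ^(3)=-2; μ^(4)=-3

((0, 1, 0); (0, 2, 2); (0, 0, 1); (1, 0, 0))


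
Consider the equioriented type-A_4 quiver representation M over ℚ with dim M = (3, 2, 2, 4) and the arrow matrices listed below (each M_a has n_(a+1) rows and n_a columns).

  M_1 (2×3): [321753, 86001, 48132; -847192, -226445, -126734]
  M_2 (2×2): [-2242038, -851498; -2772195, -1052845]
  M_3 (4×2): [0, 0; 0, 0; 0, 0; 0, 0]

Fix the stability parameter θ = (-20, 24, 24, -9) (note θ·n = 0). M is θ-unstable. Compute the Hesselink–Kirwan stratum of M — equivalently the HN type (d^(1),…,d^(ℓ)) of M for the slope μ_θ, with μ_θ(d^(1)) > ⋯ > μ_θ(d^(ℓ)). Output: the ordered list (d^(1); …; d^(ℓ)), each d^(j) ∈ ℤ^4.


Barcode: M ≅ I[1,1], I[1,2], I[1,3], I[3,3], I[4,4]^4. HN layers by μ_θ (3 steps, strictly decreasing):
  μ^(1)=24; μ^(2)=-9; μ^(3)=-20

((0, 2, 2, 0); (0, 0, 0, 4); (3, 0, 0, 0))


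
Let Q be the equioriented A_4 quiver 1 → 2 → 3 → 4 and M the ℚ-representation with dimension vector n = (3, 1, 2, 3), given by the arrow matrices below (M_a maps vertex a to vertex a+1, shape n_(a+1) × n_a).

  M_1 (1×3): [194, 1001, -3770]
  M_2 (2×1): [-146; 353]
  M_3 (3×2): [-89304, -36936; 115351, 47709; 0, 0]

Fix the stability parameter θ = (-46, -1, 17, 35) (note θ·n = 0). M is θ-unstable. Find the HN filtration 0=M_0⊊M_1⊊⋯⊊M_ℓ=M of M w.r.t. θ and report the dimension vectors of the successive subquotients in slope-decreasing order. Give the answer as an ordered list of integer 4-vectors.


Interval decomposition of M: I[1,1]^2, I[1,4], I[3,3], I[4,4]^2.
HN type (ℓ=4): μ^(1)=35; μ^(2)=17; μ^(3)=-1; μ^(4)=-46

((0, 0, 0, 3); (0, 0, 2, 0); (0, 1, 0, 0); (3, 0, 0, 0))


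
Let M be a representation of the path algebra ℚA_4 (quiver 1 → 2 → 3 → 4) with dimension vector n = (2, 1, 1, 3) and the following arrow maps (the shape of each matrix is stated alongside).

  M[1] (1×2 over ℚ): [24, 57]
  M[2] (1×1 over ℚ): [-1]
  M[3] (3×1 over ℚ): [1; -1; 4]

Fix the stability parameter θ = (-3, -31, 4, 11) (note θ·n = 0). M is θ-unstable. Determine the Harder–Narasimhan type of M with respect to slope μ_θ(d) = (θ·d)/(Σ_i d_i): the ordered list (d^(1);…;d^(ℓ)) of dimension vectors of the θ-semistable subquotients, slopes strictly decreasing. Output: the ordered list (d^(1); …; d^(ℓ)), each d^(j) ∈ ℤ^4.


Interval decomposition of M: I[1,1], I[1,4], I[4,4]^2.
HN type (ℓ=4): μ^(1)=11; μ^(2)=4; μ^(3)=-3; μ^(4)=-17

((0, 0, 0, 3); (0, 0, 1, 0); (1, 0, 0, 0); (1, 1, 0, 0))


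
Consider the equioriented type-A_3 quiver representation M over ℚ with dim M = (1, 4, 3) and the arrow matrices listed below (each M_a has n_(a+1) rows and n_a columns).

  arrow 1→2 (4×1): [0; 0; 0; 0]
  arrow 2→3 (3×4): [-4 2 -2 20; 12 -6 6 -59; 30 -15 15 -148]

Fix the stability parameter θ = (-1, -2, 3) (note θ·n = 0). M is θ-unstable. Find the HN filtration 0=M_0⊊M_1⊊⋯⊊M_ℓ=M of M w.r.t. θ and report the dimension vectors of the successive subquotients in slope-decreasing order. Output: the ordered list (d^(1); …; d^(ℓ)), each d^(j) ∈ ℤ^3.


Barcode: M ≅ I[1,1], I[2,2]^2, I[2,3]^2, I[3,3]. HN layers by μ_θ (3 steps, strictly decreasing):
  μ^(1)=3; μ^(2)=-1; μ^(3)=-2

((0, 0, 3); (1, 0, 0); (0, 4, 0))


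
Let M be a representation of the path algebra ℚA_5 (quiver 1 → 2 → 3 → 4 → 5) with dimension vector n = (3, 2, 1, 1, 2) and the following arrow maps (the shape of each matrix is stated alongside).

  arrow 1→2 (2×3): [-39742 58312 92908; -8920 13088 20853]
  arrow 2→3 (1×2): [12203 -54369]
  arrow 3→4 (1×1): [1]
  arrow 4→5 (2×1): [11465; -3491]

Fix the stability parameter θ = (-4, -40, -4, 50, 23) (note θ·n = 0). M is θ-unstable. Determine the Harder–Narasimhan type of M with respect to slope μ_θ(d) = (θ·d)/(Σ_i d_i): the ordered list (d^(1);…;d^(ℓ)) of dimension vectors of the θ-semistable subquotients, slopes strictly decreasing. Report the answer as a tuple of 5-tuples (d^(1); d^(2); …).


Via rank(M_{q-1}∘⋯∘M_p): M ≅ I[1,1], I[1,2], I[1,5], I[5,5].
μ_θ-semistable layers: μ^(1)=73/2; μ^(2)=23; μ^(3)=-4; μ^(4)=-22

((0, 0, 0, 1, 1); (0, 0, 0, 0, 1); (1, 0, 1, 0, 0); (2, 2, 0, 0, 0))


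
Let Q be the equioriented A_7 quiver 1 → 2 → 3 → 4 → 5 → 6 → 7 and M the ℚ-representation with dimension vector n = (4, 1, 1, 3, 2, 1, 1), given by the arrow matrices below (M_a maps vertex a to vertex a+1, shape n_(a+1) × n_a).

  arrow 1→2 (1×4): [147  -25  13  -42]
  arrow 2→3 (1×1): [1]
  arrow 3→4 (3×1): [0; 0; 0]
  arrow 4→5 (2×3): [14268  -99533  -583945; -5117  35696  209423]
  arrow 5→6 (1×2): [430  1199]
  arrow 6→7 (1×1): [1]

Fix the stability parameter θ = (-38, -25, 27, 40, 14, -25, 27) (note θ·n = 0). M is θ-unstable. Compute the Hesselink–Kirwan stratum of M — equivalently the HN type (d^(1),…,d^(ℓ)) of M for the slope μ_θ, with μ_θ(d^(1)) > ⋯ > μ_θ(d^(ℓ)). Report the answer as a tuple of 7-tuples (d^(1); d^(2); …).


Via rank(M_{q-1}∘⋯∘M_p): M ≅ I[1,1]^3, I[1,3], I[4,4], I[4,5], I[4,7].
μ_θ-semistable layers: μ^(1)=40; μ^(2)=27; μ^(3)=29/3; μ^(4)=-25; μ^(5)=-38

((0, 0, 0, 1, 0, 0, 0); (0, 0, 1, 1, 1, 0, 1); (0, 0, 0, 1, 1, 1, 0); (0, 1, 0, 0, 0, 0, 0); (4, 0, 0, 0, 0, 0, 0))


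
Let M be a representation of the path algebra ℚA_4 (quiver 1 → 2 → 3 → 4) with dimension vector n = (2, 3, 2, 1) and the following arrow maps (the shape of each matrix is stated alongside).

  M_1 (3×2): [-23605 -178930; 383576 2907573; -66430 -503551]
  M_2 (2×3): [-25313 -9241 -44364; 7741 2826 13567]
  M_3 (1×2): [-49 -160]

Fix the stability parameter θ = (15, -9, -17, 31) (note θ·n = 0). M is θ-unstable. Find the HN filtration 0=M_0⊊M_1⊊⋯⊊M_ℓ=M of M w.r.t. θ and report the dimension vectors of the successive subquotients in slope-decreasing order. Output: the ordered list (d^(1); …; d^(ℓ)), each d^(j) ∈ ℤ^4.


Interval decomposition of M: I[1,3], I[1,4], I[2,2].
HN type (ℓ=3): μ^(1)=31; μ^(2)=-11/3; μ^(3)=-9

((0, 0, 0, 1); (2, 2, 2, 0); (0, 1, 0, 0))


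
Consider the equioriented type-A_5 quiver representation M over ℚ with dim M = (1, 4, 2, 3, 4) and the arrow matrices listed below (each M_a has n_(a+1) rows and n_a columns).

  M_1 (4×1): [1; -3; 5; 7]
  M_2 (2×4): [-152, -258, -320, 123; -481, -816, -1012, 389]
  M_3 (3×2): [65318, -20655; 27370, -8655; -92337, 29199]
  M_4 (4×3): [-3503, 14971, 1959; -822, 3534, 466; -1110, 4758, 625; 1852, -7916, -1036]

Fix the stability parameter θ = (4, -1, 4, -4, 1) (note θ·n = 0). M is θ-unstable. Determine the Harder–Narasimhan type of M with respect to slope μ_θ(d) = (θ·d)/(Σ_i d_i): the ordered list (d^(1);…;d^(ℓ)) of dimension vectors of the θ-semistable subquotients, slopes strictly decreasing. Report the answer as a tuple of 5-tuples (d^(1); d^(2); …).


Interval decomposition of M: I[1,5], I[2,2]^2, I[2,4], I[4,5], I[5,5]^2.
HN type (ℓ=5): μ^(1)=1; μ^(2)=3/4; μ^(3)=0; μ^(4)=-1; μ^(5)=-4

((0, 0, 0, 0, 4); (1, 1, 1, 1, 0); (0, 0, 1, 1, 0); (0, 3, 0, 0, 0); (0, 0, 0, 1, 0))


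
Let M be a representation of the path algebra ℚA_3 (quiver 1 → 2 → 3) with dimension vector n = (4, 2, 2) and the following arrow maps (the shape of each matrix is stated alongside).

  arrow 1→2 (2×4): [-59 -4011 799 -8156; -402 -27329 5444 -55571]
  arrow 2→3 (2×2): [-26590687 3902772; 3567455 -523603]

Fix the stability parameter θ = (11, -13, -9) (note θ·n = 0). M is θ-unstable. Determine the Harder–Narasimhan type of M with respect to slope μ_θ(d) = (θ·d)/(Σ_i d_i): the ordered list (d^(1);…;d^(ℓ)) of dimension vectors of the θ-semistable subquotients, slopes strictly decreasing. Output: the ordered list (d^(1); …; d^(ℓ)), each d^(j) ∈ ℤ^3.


Barcode: M ≅ I[1,1]^2, I[1,3]^2. HN layers by μ_θ (2 steps, strictly decreasing):
  μ^(1)=11; μ^(2)=-11/3

((2, 0, 0); (2, 2, 2))


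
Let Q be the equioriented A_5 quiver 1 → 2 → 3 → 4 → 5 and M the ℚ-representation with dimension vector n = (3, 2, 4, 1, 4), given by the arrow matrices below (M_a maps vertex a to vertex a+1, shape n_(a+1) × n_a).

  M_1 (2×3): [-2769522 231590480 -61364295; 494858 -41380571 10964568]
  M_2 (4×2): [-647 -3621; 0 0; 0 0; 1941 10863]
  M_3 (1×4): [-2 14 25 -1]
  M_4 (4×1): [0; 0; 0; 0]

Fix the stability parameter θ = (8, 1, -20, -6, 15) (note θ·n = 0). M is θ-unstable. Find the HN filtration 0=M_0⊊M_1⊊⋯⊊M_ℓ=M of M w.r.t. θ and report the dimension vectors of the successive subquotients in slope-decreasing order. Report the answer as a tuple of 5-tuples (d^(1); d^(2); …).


Barcode: M ≅ I[1,1], I[1,2], I[1,4], I[3,3]^3, I[5,5]^4. HN layers by μ_θ (5 steps, strictly decreasing):
  μ^(1)=15; μ^(2)=8; μ^(3)=9/2; μ^(4)=-17/4; μ^(5)=-20

((0, 0, 0, 0, 4); (1, 0, 0, 0, 0); (1, 1, 0, 0, 0); (1, 1, 1, 1, 0); (0, 0, 3, 0, 0))


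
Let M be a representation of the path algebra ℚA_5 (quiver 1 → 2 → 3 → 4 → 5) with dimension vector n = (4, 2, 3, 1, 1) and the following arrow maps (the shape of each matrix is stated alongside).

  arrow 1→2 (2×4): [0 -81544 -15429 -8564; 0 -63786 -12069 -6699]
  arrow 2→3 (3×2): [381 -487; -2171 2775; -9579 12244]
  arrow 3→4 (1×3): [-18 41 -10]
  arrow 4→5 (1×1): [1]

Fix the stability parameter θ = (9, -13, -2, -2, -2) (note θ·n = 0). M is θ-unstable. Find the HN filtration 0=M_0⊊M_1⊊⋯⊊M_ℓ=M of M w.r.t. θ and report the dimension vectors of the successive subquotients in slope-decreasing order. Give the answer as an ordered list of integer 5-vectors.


Interval decomposition of M: I[1,1]^2, I[1,3], I[1,5], I[3,3].
HN type (ℓ=2): μ^(1)=9; μ^(2)=-2

((2, 0, 0, 0, 0); (2, 2, 3, 1, 1))


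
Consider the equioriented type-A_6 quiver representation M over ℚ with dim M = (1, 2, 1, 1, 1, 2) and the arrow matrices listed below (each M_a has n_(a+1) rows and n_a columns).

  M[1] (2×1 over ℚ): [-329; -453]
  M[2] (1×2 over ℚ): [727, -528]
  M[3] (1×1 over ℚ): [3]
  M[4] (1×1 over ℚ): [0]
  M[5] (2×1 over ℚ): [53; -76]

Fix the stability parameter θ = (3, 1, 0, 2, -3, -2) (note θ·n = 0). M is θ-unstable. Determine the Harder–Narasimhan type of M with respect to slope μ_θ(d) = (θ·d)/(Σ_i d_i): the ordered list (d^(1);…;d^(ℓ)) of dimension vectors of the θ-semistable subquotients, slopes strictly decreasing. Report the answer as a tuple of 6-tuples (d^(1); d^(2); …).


Via rank(M_{q-1}∘⋯∘M_p): M ≅ I[1,4], I[2,2], I[5,6], I[6,6].
μ_θ-semistable layers: μ^(1)=2; μ^(2)=4/3; μ^(3)=1; μ^(4)=-2; μ^(5)=-3

((0, 0, 0, 1, 0, 0); (1, 1, 1, 0, 0, 0); (0, 1, 0, 0, 0, 0); (0, 0, 0, 0, 0, 2); (0, 0, 0, 0, 1, 0))


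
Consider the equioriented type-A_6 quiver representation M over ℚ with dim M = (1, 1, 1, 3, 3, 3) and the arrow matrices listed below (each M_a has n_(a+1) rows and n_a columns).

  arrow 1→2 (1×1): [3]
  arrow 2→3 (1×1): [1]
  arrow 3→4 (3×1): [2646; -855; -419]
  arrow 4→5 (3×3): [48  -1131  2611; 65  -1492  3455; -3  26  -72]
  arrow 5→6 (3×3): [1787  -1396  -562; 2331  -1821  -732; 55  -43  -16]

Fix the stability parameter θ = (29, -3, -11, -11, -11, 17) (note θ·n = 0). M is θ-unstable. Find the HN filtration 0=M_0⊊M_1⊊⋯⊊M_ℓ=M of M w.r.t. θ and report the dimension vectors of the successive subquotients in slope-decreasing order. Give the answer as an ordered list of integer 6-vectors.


Interval decomposition of M: I[1,6], I[4,5], I[4,6], I[6,6].
HN type (ℓ=3): μ^(1)=17; μ^(2)=-7/5; μ^(3)=-11

((0, 0, 0, 0, 0, 3); (1, 1, 1, 1, 1, 0); (0, 0, 0, 2, 2, 0))


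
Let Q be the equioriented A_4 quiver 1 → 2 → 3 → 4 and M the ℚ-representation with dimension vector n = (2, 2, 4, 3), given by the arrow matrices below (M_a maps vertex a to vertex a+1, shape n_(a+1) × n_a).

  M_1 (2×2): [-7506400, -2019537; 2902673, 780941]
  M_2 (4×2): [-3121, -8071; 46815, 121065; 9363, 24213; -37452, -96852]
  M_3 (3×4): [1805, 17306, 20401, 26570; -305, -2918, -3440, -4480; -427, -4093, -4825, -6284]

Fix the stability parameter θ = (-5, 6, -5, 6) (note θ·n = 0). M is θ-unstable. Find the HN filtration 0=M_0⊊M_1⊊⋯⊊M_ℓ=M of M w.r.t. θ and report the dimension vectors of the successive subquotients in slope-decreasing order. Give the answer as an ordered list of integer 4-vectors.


Interval decomposition of M: I[1,2], I[1,4], I[3,3], I[3,4]^2.
HN type (ℓ=3): μ^(1)=6; μ^(2)=1/2; μ^(3)=-5

((0, 1, 0, 3); (0, 1, 1, 0); (2, 0, 3, 0))


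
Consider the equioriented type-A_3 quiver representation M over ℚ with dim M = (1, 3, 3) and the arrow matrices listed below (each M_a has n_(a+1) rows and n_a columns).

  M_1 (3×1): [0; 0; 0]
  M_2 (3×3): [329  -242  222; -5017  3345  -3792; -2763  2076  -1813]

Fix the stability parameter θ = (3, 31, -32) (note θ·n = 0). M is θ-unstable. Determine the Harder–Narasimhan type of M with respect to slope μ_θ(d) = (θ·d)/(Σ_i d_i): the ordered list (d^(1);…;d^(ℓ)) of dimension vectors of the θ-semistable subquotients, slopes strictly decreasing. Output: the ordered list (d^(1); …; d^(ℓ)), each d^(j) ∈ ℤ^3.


Interval decomposition of M: I[1,1], I[2,3]^3.
HN type (ℓ=2): μ^(1)=3; μ^(2)=-1/2

((1, 0, 0); (0, 3, 3))


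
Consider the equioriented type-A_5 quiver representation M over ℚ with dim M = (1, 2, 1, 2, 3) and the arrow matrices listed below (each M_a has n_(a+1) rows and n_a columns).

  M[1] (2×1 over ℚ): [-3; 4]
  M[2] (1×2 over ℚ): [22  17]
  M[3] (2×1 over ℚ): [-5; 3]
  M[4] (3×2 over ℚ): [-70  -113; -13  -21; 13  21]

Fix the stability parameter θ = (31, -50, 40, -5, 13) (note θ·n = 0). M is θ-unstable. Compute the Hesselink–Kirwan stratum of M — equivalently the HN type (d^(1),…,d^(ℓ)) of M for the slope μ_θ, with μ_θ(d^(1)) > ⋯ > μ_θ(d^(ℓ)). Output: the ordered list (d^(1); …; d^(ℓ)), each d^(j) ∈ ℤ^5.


Barcode: M ≅ I[1,5], I[2,2], I[4,5], I[5,5]. HN layers by μ_θ (5 steps, strictly decreasing):
  μ^(1)=16; μ^(2)=13; μ^(3)=-5; μ^(4)=-19/2; μ^(5)=-50

((0, 0, 1, 1, 1); (0, 0, 0, 0, 2); (0, 0, 0, 1, 0); (1, 1, 0, 0, 0); (0, 1, 0, 0, 0))


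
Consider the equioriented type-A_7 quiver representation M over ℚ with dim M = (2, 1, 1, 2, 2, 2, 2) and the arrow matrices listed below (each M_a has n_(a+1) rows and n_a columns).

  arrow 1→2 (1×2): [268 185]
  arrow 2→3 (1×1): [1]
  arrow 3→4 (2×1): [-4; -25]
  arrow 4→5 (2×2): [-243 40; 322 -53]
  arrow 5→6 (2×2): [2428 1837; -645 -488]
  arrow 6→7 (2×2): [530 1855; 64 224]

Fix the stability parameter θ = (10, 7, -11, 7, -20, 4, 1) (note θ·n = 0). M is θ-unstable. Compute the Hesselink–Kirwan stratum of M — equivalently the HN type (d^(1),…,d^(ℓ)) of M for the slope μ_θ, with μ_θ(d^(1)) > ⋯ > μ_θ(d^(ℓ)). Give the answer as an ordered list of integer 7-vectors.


Interval decomposition of M: I[1,1], I[1,7], I[4,6], I[7,7].
HN type (ℓ=6): μ^(1)=10; μ^(2)=4; μ^(3)=5/2; μ^(4)=1; μ^(5)=-7/5; μ^(6)=-13/2

((1, 0, 0, 0, 0, 0, 0); (0, 0, 0, 0, 0, 1, 0); (0, 0, 0, 0, 0, 1, 1); (0, 0, 0, 0, 0, 0, 1); (1, 1, 1, 1, 1, 0, 0); (0, 0, 0, 1, 1, 0, 0))


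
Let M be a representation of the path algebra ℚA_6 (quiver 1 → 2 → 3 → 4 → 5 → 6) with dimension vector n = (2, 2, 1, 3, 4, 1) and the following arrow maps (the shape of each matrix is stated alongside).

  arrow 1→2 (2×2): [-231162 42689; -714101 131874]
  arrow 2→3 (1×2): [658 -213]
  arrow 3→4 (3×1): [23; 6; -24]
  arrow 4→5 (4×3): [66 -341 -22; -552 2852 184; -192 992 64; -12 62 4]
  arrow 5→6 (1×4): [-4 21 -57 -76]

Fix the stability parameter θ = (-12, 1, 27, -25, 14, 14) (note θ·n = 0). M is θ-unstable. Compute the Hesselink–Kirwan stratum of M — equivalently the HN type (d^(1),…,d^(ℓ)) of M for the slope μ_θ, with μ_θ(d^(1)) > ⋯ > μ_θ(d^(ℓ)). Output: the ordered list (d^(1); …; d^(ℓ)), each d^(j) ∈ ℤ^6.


Interval decomposition of M: I[1,2], I[1,4], I[4,4], I[4,5], I[5,5]^2, I[5,6].
HN type (ℓ=4): μ^(1)=14; μ^(2)=1; μ^(3)=-12; μ^(4)=-25

((0, 0, 0, 0, 4, 1); (0, 2, 1, 1, 0, 0); (2, 0, 0, 0, 0, 0); (0, 0, 0, 2, 0, 0))


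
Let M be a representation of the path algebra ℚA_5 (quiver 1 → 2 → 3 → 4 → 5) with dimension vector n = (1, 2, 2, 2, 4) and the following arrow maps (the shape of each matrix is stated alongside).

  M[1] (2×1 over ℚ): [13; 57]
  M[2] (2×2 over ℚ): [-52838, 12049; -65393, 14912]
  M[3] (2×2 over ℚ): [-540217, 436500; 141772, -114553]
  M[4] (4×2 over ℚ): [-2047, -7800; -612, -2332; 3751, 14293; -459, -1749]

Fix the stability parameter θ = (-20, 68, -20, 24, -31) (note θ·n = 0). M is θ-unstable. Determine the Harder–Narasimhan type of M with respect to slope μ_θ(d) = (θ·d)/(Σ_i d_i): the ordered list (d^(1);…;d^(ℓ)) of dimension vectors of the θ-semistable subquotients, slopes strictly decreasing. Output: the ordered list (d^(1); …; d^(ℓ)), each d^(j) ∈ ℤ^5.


Via rank(M_{q-1}∘⋯∘M_p): M ≅ I[1,5], I[2,5], I[5,5]^2.
μ_θ-semistable layers: μ^(1)=41/4; μ^(2)=-20; μ^(3)=-31

((0, 2, 2, 2, 2); (1, 0, 0, 0, 0); (0, 0, 0, 0, 2))


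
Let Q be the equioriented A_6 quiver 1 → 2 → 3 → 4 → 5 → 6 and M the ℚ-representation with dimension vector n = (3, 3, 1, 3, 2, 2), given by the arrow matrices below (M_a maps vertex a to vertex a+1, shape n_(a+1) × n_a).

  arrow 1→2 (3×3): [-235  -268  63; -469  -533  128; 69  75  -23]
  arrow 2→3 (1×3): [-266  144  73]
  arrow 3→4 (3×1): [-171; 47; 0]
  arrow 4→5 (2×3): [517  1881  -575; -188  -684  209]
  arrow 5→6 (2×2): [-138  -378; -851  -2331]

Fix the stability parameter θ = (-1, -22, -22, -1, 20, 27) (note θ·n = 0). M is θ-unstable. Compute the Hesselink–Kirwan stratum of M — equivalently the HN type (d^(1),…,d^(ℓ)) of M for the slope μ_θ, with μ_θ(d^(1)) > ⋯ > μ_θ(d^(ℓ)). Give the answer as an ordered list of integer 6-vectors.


Interval decomposition of M: I[1,2]^2, I[1,4], I[4,5], I[4,6], I[6,6].
HN type (ℓ=5): μ^(1)=27; μ^(2)=20; μ^(3)=-1; μ^(4)=-23/2; μ^(5)=-15

((0, 0, 0, 0, 0, 2); (0, 0, 0, 0, 2, 0); (0, 0, 0, 3, 0, 0); (2, 2, 0, 0, 0, 0); (1, 1, 1, 0, 0, 0))
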